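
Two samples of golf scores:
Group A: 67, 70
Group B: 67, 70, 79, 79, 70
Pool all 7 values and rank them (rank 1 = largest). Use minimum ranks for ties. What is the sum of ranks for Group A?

Sorted (descending): 79, 79, 70, 70, 70, 67, 67
The 2 values of 79 occupy positions 1–2 → each gets rank 1.
The 3 values of 70 occupy positions 3–5 → each gets rank 3.
The 2 values of 67 occupy positions 6–7 → each gets rank 6.
Group A values → pooled ranks: 67→6, 70→3
Rank sum = 6 + 3 = 9

9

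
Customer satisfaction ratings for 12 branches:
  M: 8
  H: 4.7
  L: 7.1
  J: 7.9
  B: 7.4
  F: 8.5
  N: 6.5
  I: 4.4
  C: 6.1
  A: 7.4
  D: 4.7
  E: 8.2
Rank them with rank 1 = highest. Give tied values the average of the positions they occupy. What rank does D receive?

Sorted (descending): 8.5, 8.2, 8, 7.9, 7.4, 7.4, 7.1, 6.5, 6.1, 4.7, 4.7, 4.4
The 2 values of 7.4 occupy positions 5–6 → average rank (5+6)/2 = 5.5.
The 2 values of 4.7 occupy positions 10–11 → average rank (10+11)/2 = 10.5.
D has value 4.7 → rank 10.5.

10.5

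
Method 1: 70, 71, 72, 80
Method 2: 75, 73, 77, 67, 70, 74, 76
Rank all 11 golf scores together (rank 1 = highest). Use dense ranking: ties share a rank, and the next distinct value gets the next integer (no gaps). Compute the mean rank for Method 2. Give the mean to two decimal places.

5.57

Sorted (descending): 80, 77, 76, 75, 74, 73, 72, 71, 70, 70, 67
The 2 values of 70 share dense rank 9.
Remaining distinct values take the next consecutive integers.
Method 2 values → pooled ranks: 75→4, 73→6, 77→2, 67→10, 70→9, 74→5, 76→3
Mean rank = (4 + 6 + 2 + 10 + 9 + 5 + 3) / 7 = 5.57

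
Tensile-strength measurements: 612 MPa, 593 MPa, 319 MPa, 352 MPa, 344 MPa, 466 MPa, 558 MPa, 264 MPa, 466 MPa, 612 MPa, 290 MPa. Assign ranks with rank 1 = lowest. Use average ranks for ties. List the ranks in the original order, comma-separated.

Sorted (ascending): 264, 290, 319, 344, 352, 466, 466, 558, 593, 612, 612
The 2 values of 466 occupy positions 6–7 → average rank (6+7)/2 = 6.5.
The 2 values of 612 occupy positions 10–11 → average rank (10+11)/2 = 10.5.

10.5, 9, 3, 5, 4, 6.5, 8, 1, 6.5, 10.5, 2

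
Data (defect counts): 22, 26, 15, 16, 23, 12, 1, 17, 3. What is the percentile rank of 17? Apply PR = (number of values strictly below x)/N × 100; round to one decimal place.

55.6

N = 9.
Strictly below 17: 5. Equal to 17: 1.
PR = 5/9 × 100 = 55.6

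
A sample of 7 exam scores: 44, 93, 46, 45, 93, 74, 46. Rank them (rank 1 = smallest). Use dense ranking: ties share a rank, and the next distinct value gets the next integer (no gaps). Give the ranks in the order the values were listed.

1, 5, 3, 2, 5, 4, 3

Sorted (ascending): 44, 45, 46, 46, 74, 93, 93
The 2 values of 46 share dense rank 3.
The 2 values of 93 share dense rank 5.
Remaining distinct values take the next consecutive integers.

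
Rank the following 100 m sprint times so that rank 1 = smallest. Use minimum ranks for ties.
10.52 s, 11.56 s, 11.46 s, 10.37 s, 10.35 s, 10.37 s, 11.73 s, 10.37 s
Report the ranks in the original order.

Sorted (ascending): 10.35, 10.37, 10.37, 10.37, 10.52, 11.46, 11.56, 11.73
The 3 values of 10.37 occupy positions 2–4 → each gets rank 2.

5, 7, 6, 2, 1, 2, 8, 2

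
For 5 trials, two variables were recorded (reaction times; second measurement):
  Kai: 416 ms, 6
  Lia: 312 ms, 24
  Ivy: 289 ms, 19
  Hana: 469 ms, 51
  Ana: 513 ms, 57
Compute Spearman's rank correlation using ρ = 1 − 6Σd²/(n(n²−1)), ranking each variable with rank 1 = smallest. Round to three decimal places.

0.700

Ranks of variable 1: 3, 2, 1, 4, 5
Ranks of variable 2: 1, 3, 2, 4, 5
d = r₁ − r₂: 2, -1, -1, 0, 0
d²: 4, 1, 1, 0, 0; Σd² = 6
ρ = 1 − 6·6/(5·24) = 1 − 36/120 = 0.700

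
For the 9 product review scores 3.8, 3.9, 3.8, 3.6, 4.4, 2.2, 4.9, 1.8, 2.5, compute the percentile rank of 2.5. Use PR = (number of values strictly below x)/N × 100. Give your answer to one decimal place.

N = 9.
Strictly below 2.5: 2. Equal to 2.5: 1.
PR = 2/9 × 100 = 22.2

22.2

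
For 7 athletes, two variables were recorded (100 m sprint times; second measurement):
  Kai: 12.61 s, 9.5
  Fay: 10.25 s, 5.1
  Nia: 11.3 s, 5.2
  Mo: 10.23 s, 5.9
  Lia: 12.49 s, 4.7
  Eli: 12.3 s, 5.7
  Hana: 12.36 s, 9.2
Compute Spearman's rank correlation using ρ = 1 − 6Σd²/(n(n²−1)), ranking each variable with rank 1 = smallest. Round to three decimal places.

0.250

Ranks of variable 1: 7, 2, 3, 1, 6, 4, 5
Ranks of variable 2: 7, 2, 3, 5, 1, 4, 6
d = r₁ − r₂: 0, 0, 0, -4, 5, 0, -1
d²: 0, 0, 0, 16, 25, 0, 1; Σd² = 42
ρ = 1 − 6·42/(7·48) = 1 − 252/336 = 0.250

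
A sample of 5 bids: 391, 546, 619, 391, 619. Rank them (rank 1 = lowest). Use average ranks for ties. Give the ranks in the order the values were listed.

Sorted (ascending): 391, 391, 546, 619, 619
The 2 values of 391 occupy positions 1–2 → average rank (1+2)/2 = 1.5.
The 2 values of 619 occupy positions 4–5 → average rank (4+5)/2 = 4.5.

1.5, 3, 4.5, 1.5, 4.5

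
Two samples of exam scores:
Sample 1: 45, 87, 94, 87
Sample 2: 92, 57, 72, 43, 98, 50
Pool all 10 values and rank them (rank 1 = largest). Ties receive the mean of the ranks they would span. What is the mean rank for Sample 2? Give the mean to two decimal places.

Sorted (descending): 98, 94, 92, 87, 87, 72, 57, 50, 45, 43
The 2 values of 87 occupy positions 4–5 → average rank (4+5)/2 = 4.5.
Sample 2 values → pooled ranks: 92→3, 57→7, 72→6, 43→10, 98→1, 50→8
Mean rank = (3 + 7 + 6 + 10 + 1 + 8) / 6 = 5.83

5.83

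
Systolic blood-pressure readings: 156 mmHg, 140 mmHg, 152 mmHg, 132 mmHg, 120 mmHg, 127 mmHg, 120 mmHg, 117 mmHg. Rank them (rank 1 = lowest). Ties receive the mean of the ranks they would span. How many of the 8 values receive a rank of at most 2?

1

Sorted (ascending): 117, 120, 120, 127, 132, 140, 152, 156
The 2 values of 120 occupy positions 2–3 → average rank (2+3)/2 = 2.5.
Ranks ≤ 2: {1} → 1 value.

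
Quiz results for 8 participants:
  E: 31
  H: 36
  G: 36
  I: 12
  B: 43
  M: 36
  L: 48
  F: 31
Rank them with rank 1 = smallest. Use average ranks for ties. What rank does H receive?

Sorted (ascending): 12, 31, 31, 36, 36, 36, 43, 48
The 2 values of 31 occupy positions 2–3 → average rank (2+3)/2 = 2.5.
The 3 values of 36 occupy positions 4–6 → average rank 5.
H has value 36 → rank 5.

5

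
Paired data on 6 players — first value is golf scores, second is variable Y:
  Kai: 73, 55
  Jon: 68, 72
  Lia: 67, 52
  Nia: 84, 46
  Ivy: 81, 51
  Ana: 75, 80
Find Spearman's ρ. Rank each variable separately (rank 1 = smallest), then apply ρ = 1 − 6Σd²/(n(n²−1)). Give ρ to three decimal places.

Ranks of variable 1: 3, 2, 1, 6, 5, 4
Ranks of variable 2: 4, 5, 3, 1, 2, 6
d = r₁ − r₂: -1, -3, -2, 5, 3, -2
d²: 1, 9, 4, 25, 9, 4; Σd² = 52
ρ = 1 − 6·52/(6·35) = 1 − 312/210 = -0.486

-0.486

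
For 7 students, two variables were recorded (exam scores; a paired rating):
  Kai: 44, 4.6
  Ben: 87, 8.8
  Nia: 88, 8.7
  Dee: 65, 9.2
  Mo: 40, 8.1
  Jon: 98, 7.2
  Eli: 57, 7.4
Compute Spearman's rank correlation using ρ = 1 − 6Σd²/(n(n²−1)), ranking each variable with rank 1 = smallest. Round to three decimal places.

Ranks of variable 1: 2, 5, 6, 4, 1, 7, 3
Ranks of variable 2: 1, 6, 5, 7, 4, 2, 3
d = r₁ − r₂: 1, -1, 1, -3, -3, 5, 0
d²: 1, 1, 1, 9, 9, 25, 0; Σd² = 46
ρ = 1 − 6·46/(7·48) = 1 − 276/336 = 0.179

0.179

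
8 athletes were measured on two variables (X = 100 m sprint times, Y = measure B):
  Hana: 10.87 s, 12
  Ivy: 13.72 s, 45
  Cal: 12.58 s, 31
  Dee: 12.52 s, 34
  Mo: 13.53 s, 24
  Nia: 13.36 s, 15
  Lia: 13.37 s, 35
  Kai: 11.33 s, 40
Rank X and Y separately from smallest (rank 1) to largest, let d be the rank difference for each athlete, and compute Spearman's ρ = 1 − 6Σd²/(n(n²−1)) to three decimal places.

Ranks of variable 1: 1, 8, 4, 3, 7, 5, 6, 2
Ranks of variable 2: 1, 8, 4, 5, 3, 2, 6, 7
d = r₁ − r₂: 0, 0, 0, -2, 4, 3, 0, -5
d²: 0, 0, 0, 4, 16, 9, 0, 25; Σd² = 54
ρ = 1 − 6·54/(8·63) = 1 − 324/504 = 0.357

0.357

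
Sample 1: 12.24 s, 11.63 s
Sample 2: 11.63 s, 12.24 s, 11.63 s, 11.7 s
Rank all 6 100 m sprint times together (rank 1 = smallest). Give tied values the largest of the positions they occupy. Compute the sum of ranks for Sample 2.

Sorted (ascending): 11.63, 11.63, 11.63, 11.7, 12.24, 12.24
The 3 values of 11.63 occupy positions 1–3 → each gets rank 3.
The 2 values of 12.24 occupy positions 5–6 → each gets rank 6.
Sample 2 values → pooled ranks: 11.63→3, 12.24→6, 11.63→3, 11.7→4
Rank sum = 3 + 6 + 3 + 4 = 16

16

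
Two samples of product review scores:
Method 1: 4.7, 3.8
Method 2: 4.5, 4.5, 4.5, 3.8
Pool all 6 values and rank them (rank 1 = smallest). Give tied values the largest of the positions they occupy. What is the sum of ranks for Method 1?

8

Sorted (ascending): 3.8, 3.8, 4.5, 4.5, 4.5, 4.7
The 2 values of 3.8 occupy positions 1–2 → each gets rank 2.
The 3 values of 4.5 occupy positions 3–5 → each gets rank 5.
Method 1 values → pooled ranks: 4.7→6, 3.8→2
Rank sum = 6 + 2 = 8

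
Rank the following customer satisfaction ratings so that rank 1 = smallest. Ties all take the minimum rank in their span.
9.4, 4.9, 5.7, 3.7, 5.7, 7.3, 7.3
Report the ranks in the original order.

Sorted (ascending): 3.7, 4.9, 5.7, 5.7, 7.3, 7.3, 9.4
The 2 values of 5.7 occupy positions 3–4 → each gets rank 3.
The 2 values of 7.3 occupy positions 5–6 → each gets rank 5.

7, 2, 3, 1, 3, 5, 5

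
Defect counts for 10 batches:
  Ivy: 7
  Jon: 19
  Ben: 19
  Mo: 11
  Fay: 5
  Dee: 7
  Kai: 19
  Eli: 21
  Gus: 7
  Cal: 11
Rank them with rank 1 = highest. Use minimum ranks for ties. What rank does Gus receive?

Sorted (descending): 21, 19, 19, 19, 11, 11, 7, 7, 7, 5
The 3 values of 19 occupy positions 2–4 → each gets rank 2.
The 2 values of 11 occupy positions 5–6 → each gets rank 5.
The 3 values of 7 occupy positions 7–9 → each gets rank 7.
Gus has value 7 → rank 7.

7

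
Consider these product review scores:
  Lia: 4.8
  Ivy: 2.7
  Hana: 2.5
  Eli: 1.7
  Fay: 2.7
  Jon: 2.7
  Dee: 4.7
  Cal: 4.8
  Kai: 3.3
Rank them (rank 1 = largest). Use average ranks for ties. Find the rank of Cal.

1.5

Sorted (descending): 4.8, 4.8, 4.7, 3.3, 2.7, 2.7, 2.7, 2.5, 1.7
The 2 values of 4.8 occupy positions 1–2 → average rank (1+2)/2 = 1.5.
The 3 values of 2.7 occupy positions 5–7 → average rank 6.
Cal has value 4.8 → rank 1.5.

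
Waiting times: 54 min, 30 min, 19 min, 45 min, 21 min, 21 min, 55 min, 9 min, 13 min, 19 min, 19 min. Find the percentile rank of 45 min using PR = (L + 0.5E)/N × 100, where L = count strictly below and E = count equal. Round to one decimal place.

N = 11.
Strictly below 45: 8. Equal to 45: 1.
PR = (8 + 0.5·1)/11 × 100 = 77.3

77.3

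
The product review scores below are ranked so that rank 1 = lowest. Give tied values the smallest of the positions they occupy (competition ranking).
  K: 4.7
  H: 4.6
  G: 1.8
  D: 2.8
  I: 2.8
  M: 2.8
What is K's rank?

6

Sorted (ascending): 1.8, 2.8, 2.8, 2.8, 4.6, 4.7
The 3 values of 2.8 occupy positions 2–4 → each gets rank 2.
K has value 4.7 → rank 6.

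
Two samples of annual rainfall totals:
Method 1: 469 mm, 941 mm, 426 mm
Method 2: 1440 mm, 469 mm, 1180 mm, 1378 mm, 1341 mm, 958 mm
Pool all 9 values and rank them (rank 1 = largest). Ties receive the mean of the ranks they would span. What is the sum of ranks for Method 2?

Sorted (descending): 1440, 1378, 1341, 1180, 958, 941, 469, 469, 426
The 2 values of 469 occupy positions 7–8 → average rank (7+8)/2 = 7.5.
Method 2 values → pooled ranks: 1440→1, 469→7.5, 1180→4, 1378→2, 1341→3, 958→5
Rank sum = 1 + 7.5 + 4 + 2 + 3 + 5 = 22.5

22.5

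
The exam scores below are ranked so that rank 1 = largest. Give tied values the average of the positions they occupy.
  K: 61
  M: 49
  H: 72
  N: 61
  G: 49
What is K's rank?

2.5

Sorted (descending): 72, 61, 61, 49, 49
The 2 values of 61 occupy positions 2–3 → average rank (2+3)/2 = 2.5.
The 2 values of 49 occupy positions 4–5 → average rank (4+5)/2 = 4.5.
K has value 61 → rank 2.5.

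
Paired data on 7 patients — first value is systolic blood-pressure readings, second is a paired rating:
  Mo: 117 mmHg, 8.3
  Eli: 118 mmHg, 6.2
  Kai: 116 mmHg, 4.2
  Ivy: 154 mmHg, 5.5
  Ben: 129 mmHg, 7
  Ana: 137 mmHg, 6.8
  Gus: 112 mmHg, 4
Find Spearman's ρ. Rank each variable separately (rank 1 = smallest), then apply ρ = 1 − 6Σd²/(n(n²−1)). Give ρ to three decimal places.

Ranks of variable 1: 3, 4, 2, 7, 5, 6, 1
Ranks of variable 2: 7, 4, 2, 3, 6, 5, 1
d = r₁ − r₂: -4, 0, 0, 4, -1, 1, 0
d²: 16, 0, 0, 16, 1, 1, 0; Σd² = 34
ρ = 1 − 6·34/(7·48) = 1 − 204/336 = 0.393

0.393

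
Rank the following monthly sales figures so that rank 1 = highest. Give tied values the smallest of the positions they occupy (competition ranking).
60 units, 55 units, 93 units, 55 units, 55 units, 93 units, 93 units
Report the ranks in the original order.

4, 5, 1, 5, 5, 1, 1

Sorted (descending): 93, 93, 93, 60, 55, 55, 55
The 3 values of 93 occupy positions 1–3 → each gets rank 1.
The 3 values of 55 occupy positions 5–7 → each gets rank 5.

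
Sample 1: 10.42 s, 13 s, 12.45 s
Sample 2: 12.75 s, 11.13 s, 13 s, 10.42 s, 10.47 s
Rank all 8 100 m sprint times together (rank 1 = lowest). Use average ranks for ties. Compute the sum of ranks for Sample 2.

22

Sorted (ascending): 10.42, 10.42, 10.47, 11.13, 12.45, 12.75, 13, 13
The 2 values of 10.42 occupy positions 1–2 → average rank (1+2)/2 = 1.5.
The 2 values of 13 occupy positions 7–8 → average rank (7+8)/2 = 7.5.
Sample 2 values → pooled ranks: 12.75→6, 11.13→4, 13→7.5, 10.42→1.5, 10.47→3
Rank sum = 6 + 4 + 7.5 + 1.5 + 3 = 22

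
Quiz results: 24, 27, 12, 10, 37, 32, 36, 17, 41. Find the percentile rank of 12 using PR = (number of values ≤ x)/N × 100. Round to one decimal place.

22.2

N = 9.
Strictly below 12: 1. Equal to 12: 1.
PR = 2/9 × 100 = 22.2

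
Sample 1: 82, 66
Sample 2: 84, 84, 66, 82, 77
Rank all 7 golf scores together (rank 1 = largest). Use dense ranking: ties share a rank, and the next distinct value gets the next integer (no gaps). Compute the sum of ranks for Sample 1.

Sorted (descending): 84, 84, 82, 82, 77, 66, 66
The 2 values of 84 share dense rank 1.
The 2 values of 82 share dense rank 2.
The 2 values of 66 share dense rank 4.
Remaining distinct values take the next consecutive integers.
Sample 1 values → pooled ranks: 82→2, 66→4
Rank sum = 2 + 4 = 6

6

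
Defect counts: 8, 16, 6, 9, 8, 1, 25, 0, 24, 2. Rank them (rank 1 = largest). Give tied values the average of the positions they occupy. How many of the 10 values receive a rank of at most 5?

4

Sorted (descending): 25, 24, 16, 9, 8, 8, 6, 2, 1, 0
The 2 values of 8 occupy positions 5–6 → average rank (5+6)/2 = 5.5.
Ranks ≤ 5: {1, 2, 3, 4} → 4 values.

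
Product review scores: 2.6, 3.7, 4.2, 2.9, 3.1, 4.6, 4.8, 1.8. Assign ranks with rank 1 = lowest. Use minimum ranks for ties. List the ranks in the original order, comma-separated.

Sorted (ascending): 1.8, 2.6, 2.9, 3.1, 3.7, 4.2, 4.6, 4.8
No ties — each value takes its position as its rank.

2, 5, 6, 3, 4, 7, 8, 1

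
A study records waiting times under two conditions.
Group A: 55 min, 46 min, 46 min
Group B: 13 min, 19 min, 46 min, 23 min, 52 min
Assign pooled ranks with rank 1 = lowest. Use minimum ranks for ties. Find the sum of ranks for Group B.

Sorted (ascending): 13, 19, 23, 46, 46, 46, 52, 55
The 3 values of 46 occupy positions 4–6 → each gets rank 4.
Group B values → pooled ranks: 13→1, 19→2, 46→4, 23→3, 52→7
Rank sum = 1 + 2 + 4 + 3 + 7 = 17

17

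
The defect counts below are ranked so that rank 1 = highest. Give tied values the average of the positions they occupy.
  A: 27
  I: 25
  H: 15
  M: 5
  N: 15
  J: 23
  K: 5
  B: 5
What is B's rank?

7

Sorted (descending): 27, 25, 23, 15, 15, 5, 5, 5
The 2 values of 15 occupy positions 4–5 → average rank (4+5)/2 = 4.5.
The 3 values of 5 occupy positions 6–8 → average rank 7.
B has value 5 → rank 7.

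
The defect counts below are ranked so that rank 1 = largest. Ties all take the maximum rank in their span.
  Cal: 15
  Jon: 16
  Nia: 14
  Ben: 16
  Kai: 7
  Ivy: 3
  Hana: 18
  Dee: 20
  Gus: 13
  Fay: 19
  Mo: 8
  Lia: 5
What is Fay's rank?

Sorted (descending): 20, 19, 18, 16, 16, 15, 14, 13, 8, 7, 5, 3
The 2 values of 16 occupy positions 4–5 → each gets rank 5.
Fay has value 19 → rank 2.

2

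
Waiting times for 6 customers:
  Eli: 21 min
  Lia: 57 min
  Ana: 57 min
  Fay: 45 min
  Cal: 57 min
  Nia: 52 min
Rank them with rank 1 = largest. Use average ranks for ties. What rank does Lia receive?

2

Sorted (descending): 57, 57, 57, 52, 45, 21
The 3 values of 57 occupy positions 1–3 → average rank 2.
Lia has value 57 min → rank 2.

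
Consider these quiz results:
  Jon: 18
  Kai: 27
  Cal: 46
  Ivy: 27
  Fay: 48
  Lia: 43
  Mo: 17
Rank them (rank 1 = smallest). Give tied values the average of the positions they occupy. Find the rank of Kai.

3.5

Sorted (ascending): 17, 18, 27, 27, 43, 46, 48
The 2 values of 27 occupy positions 3–4 → average rank (3+4)/2 = 3.5.
Kai has value 27 → rank 3.5.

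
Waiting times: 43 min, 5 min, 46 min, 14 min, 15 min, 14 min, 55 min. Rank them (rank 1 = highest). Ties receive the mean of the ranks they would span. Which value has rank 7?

5

Sorted (descending): 55, 46, 43, 15, 14, 14, 5
The 2 values of 14 occupy positions 5–6 → average rank (5+6)/2 = 5.5.
Rank 7 → value 5.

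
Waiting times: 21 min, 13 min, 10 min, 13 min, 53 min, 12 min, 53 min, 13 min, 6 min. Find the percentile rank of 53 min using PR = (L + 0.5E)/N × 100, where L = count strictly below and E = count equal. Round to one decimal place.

N = 9.
Strictly below 53: 7. Equal to 53: 2.
PR = (7 + 0.5·2)/9 × 100 = 88.9

88.9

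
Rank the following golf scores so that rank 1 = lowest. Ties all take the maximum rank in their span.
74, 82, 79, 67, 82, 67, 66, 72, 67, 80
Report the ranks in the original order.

Sorted (ascending): 66, 67, 67, 67, 72, 74, 79, 80, 82, 82
The 3 values of 67 occupy positions 2–4 → each gets rank 4.
The 2 values of 82 occupy positions 9–10 → each gets rank 10.

6, 10, 7, 4, 10, 4, 1, 5, 4, 8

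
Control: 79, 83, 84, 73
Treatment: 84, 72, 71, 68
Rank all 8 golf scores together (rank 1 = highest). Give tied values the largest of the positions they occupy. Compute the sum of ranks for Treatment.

Sorted (descending): 84, 84, 83, 79, 73, 72, 71, 68
The 2 values of 84 occupy positions 1–2 → each gets rank 2.
Treatment values → pooled ranks: 84→2, 72→6, 71→7, 68→8
Rank sum = 2 + 6 + 7 + 8 = 23

23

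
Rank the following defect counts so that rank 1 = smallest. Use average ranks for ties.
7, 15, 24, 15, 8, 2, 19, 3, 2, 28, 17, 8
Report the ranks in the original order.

Sorted (ascending): 2, 2, 3, 7, 8, 8, 15, 15, 17, 19, 24, 28
The 2 values of 2 occupy positions 1–2 → average rank (1+2)/2 = 1.5.
The 2 values of 8 occupy positions 5–6 → average rank (5+6)/2 = 5.5.
The 2 values of 15 occupy positions 7–8 → average rank (7+8)/2 = 7.5.

4, 7.5, 11, 7.5, 5.5, 1.5, 10, 3, 1.5, 12, 9, 5.5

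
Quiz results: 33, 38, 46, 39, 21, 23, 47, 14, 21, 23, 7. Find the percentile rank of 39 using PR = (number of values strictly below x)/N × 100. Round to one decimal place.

N = 11.
Strictly below 39: 8. Equal to 39: 1.
PR = 8/11 × 100 = 72.7

72.7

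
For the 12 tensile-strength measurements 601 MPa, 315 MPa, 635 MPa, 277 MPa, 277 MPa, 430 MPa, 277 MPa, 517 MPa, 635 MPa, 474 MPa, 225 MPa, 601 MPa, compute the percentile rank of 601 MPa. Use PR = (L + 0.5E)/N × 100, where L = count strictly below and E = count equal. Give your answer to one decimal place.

N = 12.
Strictly below 601: 8. Equal to 601: 2.
PR = (8 + 0.5·2)/12 × 100 = 75.0

75.0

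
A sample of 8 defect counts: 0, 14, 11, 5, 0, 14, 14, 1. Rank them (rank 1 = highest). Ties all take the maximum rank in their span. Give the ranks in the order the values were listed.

8, 3, 4, 5, 8, 3, 3, 6

Sorted (descending): 14, 14, 14, 11, 5, 1, 0, 0
The 3 values of 14 occupy positions 1–3 → each gets rank 3.
The 2 values of 0 occupy positions 7–8 → each gets rank 8.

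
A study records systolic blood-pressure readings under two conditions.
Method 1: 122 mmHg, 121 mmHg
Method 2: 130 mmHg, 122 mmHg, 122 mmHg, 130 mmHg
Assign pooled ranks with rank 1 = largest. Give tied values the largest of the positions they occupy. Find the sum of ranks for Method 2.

14

Sorted (descending): 130, 130, 122, 122, 122, 121
The 2 values of 130 occupy positions 1–2 → each gets rank 2.
The 3 values of 122 occupy positions 3–5 → each gets rank 5.
Method 2 values → pooled ranks: 130→2, 122→5, 122→5, 130→2
Rank sum = 2 + 5 + 5 + 2 = 14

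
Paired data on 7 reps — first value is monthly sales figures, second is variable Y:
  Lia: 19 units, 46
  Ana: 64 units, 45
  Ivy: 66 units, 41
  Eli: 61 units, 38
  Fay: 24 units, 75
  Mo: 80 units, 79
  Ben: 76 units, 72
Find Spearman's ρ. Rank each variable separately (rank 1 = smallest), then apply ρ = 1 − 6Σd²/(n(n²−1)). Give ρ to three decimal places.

Ranks of variable 1: 1, 4, 5, 3, 2, 7, 6
Ranks of variable 2: 4, 3, 2, 1, 6, 7, 5
d = r₁ − r₂: -3, 1, 3, 2, -4, 0, 1
d²: 9, 1, 9, 4, 16, 0, 1; Σd² = 40
ρ = 1 − 6·40/(7·48) = 1 − 240/336 = 0.286

0.286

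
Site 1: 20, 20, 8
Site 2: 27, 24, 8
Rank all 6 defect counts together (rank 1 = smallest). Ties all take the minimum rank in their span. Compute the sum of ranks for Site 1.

Sorted (ascending): 8, 8, 20, 20, 24, 27
The 2 values of 8 occupy positions 1–2 → each gets rank 1.
The 2 values of 20 occupy positions 3–4 → each gets rank 3.
Site 1 values → pooled ranks: 20→3, 20→3, 8→1
Rank sum = 3 + 3 + 1 = 7

7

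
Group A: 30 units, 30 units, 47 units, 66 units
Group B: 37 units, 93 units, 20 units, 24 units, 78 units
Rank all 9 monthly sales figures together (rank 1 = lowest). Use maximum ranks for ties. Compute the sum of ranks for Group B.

25

Sorted (ascending): 20, 24, 30, 30, 37, 47, 66, 78, 93
The 2 values of 30 occupy positions 3–4 → each gets rank 4.
Group B values → pooled ranks: 37→5, 93→9, 20→1, 24→2, 78→8
Rank sum = 5 + 9 + 1 + 2 + 8 = 25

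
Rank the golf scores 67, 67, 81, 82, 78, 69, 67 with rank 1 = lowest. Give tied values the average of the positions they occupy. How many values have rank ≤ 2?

3

Sorted (ascending): 67, 67, 67, 69, 78, 81, 82
The 3 values of 67 occupy positions 1–3 → average rank 2.
Ranks ≤ 2: {2, 2, 2} → 3 values.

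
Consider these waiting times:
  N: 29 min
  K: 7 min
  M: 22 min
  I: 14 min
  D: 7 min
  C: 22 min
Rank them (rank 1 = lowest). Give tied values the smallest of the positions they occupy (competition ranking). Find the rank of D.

1

Sorted (ascending): 7, 7, 14, 22, 22, 29
The 2 values of 7 occupy positions 1–2 → each gets rank 1.
The 2 values of 22 occupy positions 4–5 → each gets rank 4.
D has value 7 min → rank 1.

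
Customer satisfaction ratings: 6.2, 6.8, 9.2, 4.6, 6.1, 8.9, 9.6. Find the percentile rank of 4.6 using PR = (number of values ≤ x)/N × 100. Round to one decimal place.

N = 7.
Strictly below 4.6: 0. Equal to 4.6: 1.
PR = 1/7 × 100 = 14.3

14.3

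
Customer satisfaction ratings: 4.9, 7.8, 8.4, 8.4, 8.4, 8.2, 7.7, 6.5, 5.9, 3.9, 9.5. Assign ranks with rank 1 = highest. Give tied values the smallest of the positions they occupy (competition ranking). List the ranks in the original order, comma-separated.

Sorted (descending): 9.5, 8.4, 8.4, 8.4, 8.2, 7.8, 7.7, 6.5, 5.9, 4.9, 3.9
The 3 values of 8.4 occupy positions 2–4 → each gets rank 2.

10, 6, 2, 2, 2, 5, 7, 8, 9, 11, 1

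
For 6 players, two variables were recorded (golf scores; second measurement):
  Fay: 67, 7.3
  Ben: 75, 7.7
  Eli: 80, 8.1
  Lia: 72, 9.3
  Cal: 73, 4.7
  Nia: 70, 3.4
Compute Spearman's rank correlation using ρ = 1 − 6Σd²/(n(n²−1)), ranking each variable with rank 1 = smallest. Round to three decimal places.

Ranks of variable 1: 1, 5, 6, 3, 4, 2
Ranks of variable 2: 3, 4, 5, 6, 2, 1
d = r₁ − r₂: -2, 1, 1, -3, 2, 1
d²: 4, 1, 1, 9, 4, 1; Σd² = 20
ρ = 1 − 6·20/(6·35) = 1 − 120/210 = 0.429

0.429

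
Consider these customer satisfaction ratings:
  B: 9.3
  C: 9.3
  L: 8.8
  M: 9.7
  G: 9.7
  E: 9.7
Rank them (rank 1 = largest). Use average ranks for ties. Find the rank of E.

2

Sorted (descending): 9.7, 9.7, 9.7, 9.3, 9.3, 8.8
The 3 values of 9.7 occupy positions 1–3 → average rank 2.
The 2 values of 9.3 occupy positions 4–5 → average rank (4+5)/2 = 4.5.
E has value 9.7 → rank 2.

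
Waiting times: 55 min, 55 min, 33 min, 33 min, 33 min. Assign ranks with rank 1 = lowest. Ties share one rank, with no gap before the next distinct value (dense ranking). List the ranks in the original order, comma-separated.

Sorted (ascending): 33, 33, 33, 55, 55
The 3 values of 33 share dense rank 1.
The 2 values of 55 share dense rank 2.

2, 2, 1, 1, 1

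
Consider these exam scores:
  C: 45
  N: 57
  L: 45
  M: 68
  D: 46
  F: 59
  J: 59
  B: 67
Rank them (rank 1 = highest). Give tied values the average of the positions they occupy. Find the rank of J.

3.5

Sorted (descending): 68, 67, 59, 59, 57, 46, 45, 45
The 2 values of 59 occupy positions 3–4 → average rank (3+4)/2 = 3.5.
The 2 values of 45 occupy positions 7–8 → average rank (7+8)/2 = 7.5.
J has value 59 → rank 3.5.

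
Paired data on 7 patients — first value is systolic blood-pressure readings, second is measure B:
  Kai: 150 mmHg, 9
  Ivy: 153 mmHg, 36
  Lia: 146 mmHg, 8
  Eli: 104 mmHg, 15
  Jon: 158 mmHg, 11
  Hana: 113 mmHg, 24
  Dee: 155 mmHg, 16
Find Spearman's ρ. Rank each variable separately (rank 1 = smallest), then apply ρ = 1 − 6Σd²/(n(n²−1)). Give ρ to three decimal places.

Ranks of variable 1: 4, 5, 3, 1, 7, 2, 6
Ranks of variable 2: 2, 7, 1, 4, 3, 6, 5
d = r₁ − r₂: 2, -2, 2, -3, 4, -4, 1
d²: 4, 4, 4, 9, 16, 16, 1; Σd² = 54
ρ = 1 − 6·54/(7·48) = 1 − 324/336 = 0.036

0.036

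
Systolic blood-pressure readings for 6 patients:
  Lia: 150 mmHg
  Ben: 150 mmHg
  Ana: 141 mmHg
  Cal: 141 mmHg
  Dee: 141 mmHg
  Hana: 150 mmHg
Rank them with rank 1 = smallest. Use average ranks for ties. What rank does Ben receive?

5

Sorted (ascending): 141, 141, 141, 150, 150, 150
The 3 values of 141 occupy positions 1–3 → average rank 2.
The 3 values of 150 occupy positions 4–6 → average rank 5.
Ben has value 150 mmHg → rank 5.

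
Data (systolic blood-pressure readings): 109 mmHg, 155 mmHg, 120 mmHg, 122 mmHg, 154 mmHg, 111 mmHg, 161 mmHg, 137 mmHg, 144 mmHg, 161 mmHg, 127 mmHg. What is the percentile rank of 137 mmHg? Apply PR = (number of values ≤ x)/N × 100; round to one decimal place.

54.5

N = 11.
Strictly below 137: 5. Equal to 137: 1.
PR = 6/11 × 100 = 54.5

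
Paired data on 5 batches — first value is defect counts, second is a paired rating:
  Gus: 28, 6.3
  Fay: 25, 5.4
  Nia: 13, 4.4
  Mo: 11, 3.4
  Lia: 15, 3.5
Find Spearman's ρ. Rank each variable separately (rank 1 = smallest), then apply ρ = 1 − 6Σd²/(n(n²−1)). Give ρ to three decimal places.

Ranks of variable 1: 5, 4, 2, 1, 3
Ranks of variable 2: 5, 4, 3, 1, 2
d = r₁ − r₂: 0, 0, -1, 0, 1
d²: 0, 0, 1, 0, 1; Σd² = 2
ρ = 1 − 6·2/(5·24) = 1 − 12/120 = 0.900

0.900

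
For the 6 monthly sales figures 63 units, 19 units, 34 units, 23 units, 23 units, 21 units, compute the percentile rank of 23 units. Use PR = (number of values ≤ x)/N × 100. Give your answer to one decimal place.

N = 6.
Strictly below 23: 2. Equal to 23: 2.
PR = 4/6 × 100 = 66.7

66.7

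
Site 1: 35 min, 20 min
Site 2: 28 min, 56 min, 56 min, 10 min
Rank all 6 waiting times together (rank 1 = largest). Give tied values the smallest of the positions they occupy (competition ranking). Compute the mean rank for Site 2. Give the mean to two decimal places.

3.00

Sorted (descending): 56, 56, 35, 28, 20, 10
The 2 values of 56 occupy positions 1–2 → each gets rank 1.
Site 2 values → pooled ranks: 28→4, 56→1, 56→1, 10→6
Mean rank = (4 + 1 + 1 + 6) / 4 = 3.00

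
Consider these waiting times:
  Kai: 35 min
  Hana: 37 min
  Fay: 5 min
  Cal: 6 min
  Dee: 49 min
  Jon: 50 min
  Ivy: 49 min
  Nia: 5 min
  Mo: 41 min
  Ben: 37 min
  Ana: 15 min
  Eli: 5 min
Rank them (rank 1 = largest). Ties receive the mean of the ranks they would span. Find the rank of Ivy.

2.5

Sorted (descending): 50, 49, 49, 41, 37, 37, 35, 15, 6, 5, 5, 5
The 2 values of 49 occupy positions 2–3 → average rank (2+3)/2 = 2.5.
The 2 values of 37 occupy positions 5–6 → average rank (5+6)/2 = 5.5.
The 3 values of 5 occupy positions 10–12 → average rank 11.
Ivy has value 49 min → rank 2.5.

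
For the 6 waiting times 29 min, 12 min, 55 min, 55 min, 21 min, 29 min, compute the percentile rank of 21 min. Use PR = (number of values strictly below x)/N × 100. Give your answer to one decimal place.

N = 6.
Strictly below 21: 1. Equal to 21: 1.
PR = 1/6 × 100 = 16.7

16.7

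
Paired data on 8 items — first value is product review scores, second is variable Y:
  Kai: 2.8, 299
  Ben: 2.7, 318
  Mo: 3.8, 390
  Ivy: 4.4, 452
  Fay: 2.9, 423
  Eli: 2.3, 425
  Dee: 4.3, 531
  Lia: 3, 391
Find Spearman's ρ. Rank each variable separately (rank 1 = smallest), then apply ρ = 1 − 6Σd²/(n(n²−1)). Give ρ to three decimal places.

0.500

Ranks of variable 1: 3, 2, 6, 8, 4, 1, 7, 5
Ranks of variable 2: 1, 2, 3, 7, 5, 6, 8, 4
d = r₁ − r₂: 2, 0, 3, 1, -1, -5, -1, 1
d²: 4, 0, 9, 1, 1, 25, 1, 1; Σd² = 42
ρ = 1 − 6·42/(8·63) = 1 − 252/504 = 0.500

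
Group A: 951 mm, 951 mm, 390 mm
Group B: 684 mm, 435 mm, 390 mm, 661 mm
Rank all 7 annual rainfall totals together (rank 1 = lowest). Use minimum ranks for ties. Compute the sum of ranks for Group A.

13

Sorted (ascending): 390, 390, 435, 661, 684, 951, 951
The 2 values of 390 occupy positions 1–2 → each gets rank 1.
The 2 values of 951 occupy positions 6–7 → each gets rank 6.
Group A values → pooled ranks: 951→6, 951→6, 390→1
Rank sum = 6 + 6 + 1 = 13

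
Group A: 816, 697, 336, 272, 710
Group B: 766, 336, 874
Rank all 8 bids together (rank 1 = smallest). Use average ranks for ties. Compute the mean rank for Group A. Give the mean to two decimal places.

Sorted (ascending): 272, 336, 336, 697, 710, 766, 816, 874
The 2 values of 336 occupy positions 2–3 → average rank (2+3)/2 = 2.5.
Group A values → pooled ranks: 816→7, 697→4, 336→2.5, 272→1, 710→5
Mean rank = (7 + 4 + 2.5 + 1 + 5) / 5 = 3.90

3.90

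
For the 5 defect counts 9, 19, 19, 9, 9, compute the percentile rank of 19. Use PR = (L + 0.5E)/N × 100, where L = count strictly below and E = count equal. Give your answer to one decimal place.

N = 5.
Strictly below 19: 3. Equal to 19: 2.
PR = (3 + 0.5·2)/5 × 100 = 80.0

80.0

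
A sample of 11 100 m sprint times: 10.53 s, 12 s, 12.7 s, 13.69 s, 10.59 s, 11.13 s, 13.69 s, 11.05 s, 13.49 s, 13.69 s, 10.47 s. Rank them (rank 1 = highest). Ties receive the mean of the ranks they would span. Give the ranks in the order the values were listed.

Sorted (descending): 13.69, 13.69, 13.69, 13.49, 12.7, 12, 11.13, 11.05, 10.59, 10.53, 10.47
The 3 values of 13.69 occupy positions 1–3 → average rank 2.

10, 6, 5, 2, 9, 7, 2, 8, 4, 2, 11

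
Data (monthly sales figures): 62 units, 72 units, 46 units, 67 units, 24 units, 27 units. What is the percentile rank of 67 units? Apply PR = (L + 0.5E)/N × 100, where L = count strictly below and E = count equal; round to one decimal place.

N = 6.
Strictly below 67: 4. Equal to 67: 1.
PR = (4 + 0.5·1)/6 × 100 = 75.0

75.0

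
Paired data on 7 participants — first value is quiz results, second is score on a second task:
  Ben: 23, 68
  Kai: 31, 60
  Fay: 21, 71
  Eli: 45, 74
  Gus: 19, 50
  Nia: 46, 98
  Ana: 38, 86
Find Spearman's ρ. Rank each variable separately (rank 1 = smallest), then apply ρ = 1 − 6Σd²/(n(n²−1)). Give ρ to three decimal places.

Ranks of variable 1: 3, 4, 2, 6, 1, 7, 5
Ranks of variable 2: 3, 2, 4, 5, 1, 7, 6
d = r₁ − r₂: 0, 2, -2, 1, 0, 0, -1
d²: 0, 4, 4, 1, 0, 0, 1; Σd² = 10
ρ = 1 − 6·10/(7·48) = 1 − 60/336 = 0.821

0.821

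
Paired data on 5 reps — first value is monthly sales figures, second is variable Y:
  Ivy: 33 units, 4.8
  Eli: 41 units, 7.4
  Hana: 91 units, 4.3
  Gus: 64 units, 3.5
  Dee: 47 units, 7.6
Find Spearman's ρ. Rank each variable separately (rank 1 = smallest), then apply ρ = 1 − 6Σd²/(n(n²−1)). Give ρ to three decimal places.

Ranks of variable 1: 1, 2, 5, 4, 3
Ranks of variable 2: 3, 4, 2, 1, 5
d = r₁ − r₂: -2, -2, 3, 3, -2
d²: 4, 4, 9, 9, 4; Σd² = 30
ρ = 1 − 6·30/(5·24) = 1 − 180/120 = -0.500

-0.500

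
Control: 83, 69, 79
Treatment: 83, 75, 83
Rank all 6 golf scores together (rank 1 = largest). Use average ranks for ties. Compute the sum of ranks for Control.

12

Sorted (descending): 83, 83, 83, 79, 75, 69
The 3 values of 83 occupy positions 1–3 → average rank 2.
Control values → pooled ranks: 83→2, 69→6, 79→4
Rank sum = 2 + 6 + 4 = 12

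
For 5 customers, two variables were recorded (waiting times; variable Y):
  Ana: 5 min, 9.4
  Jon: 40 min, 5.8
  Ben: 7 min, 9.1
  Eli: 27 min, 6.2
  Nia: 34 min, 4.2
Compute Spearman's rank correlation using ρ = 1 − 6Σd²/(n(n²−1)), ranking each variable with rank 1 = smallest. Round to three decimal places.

-0.900

Ranks of variable 1: 1, 5, 2, 3, 4
Ranks of variable 2: 5, 2, 4, 3, 1
d = r₁ − r₂: -4, 3, -2, 0, 3
d²: 16, 9, 4, 0, 9; Σd² = 38
ρ = 1 − 6·38/(5·24) = 1 − 228/120 = -0.900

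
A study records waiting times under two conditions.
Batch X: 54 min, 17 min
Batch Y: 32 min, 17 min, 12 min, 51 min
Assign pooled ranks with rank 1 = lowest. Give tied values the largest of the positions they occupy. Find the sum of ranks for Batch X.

Sorted (ascending): 12, 17, 17, 32, 51, 54
The 2 values of 17 occupy positions 2–3 → each gets rank 3.
Batch X values → pooled ranks: 54→6, 17→3
Rank sum = 6 + 3 = 9

9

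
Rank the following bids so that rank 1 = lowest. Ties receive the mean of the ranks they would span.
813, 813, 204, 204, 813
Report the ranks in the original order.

Sorted (ascending): 204, 204, 813, 813, 813
The 2 values of 204 occupy positions 1–2 → average rank (1+2)/2 = 1.5.
The 3 values of 813 occupy positions 3–5 → average rank 4.

4, 4, 1.5, 1.5, 4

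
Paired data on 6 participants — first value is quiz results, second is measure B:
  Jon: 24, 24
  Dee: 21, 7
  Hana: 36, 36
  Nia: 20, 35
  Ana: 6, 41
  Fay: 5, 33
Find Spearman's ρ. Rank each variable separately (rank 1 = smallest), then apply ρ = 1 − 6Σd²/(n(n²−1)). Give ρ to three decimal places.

-0.143

Ranks of variable 1: 5, 4, 6, 3, 2, 1
Ranks of variable 2: 2, 1, 5, 4, 6, 3
d = r₁ − r₂: 3, 3, 1, -1, -4, -2
d²: 9, 9, 1, 1, 16, 4; Σd² = 40
ρ = 1 − 6·40/(6·35) = 1 − 240/210 = -0.143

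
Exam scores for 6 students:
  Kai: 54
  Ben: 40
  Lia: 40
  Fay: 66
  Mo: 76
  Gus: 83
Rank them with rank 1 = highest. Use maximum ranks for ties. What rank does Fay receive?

3

Sorted (descending): 83, 76, 66, 54, 40, 40
The 2 values of 40 occupy positions 5–6 → each gets rank 6.
Fay has value 66 → rank 3.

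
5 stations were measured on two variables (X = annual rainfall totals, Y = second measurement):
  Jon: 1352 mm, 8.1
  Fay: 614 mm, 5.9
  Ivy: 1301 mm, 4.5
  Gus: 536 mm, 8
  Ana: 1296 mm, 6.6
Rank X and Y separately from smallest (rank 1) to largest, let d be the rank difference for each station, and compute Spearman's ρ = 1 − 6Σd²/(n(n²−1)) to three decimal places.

0.100

Ranks of variable 1: 5, 2, 4, 1, 3
Ranks of variable 2: 5, 2, 1, 4, 3
d = r₁ − r₂: 0, 0, 3, -3, 0
d²: 0, 0, 9, 9, 0; Σd² = 18
ρ = 1 − 6·18/(5·24) = 1 − 108/120 = 0.100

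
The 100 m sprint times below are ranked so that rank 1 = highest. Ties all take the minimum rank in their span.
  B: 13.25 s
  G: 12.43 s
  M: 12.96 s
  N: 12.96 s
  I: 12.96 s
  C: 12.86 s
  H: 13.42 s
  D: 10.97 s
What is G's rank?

7

Sorted (descending): 13.42, 13.25, 12.96, 12.96, 12.96, 12.86, 12.43, 10.97
The 3 values of 12.96 occupy positions 3–5 → each gets rank 3.
G has value 12.43 s → rank 7.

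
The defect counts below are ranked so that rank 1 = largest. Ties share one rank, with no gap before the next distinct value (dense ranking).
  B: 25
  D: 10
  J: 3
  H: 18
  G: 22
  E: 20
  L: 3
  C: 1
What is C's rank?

7

Sorted (descending): 25, 22, 20, 18, 10, 3, 3, 1
The 2 values of 3 share dense rank 6.
Remaining distinct values take the next consecutive integers.
C has value 1 → rank 7.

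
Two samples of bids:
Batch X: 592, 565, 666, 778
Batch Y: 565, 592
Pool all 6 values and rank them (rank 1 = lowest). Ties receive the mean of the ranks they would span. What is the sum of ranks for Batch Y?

5

Sorted (ascending): 565, 565, 592, 592, 666, 778
The 2 values of 565 occupy positions 1–2 → average rank (1+2)/2 = 1.5.
The 2 values of 592 occupy positions 3–4 → average rank (3+4)/2 = 3.5.
Batch Y values → pooled ranks: 565→1.5, 592→3.5
Rank sum = 1.5 + 3.5 = 5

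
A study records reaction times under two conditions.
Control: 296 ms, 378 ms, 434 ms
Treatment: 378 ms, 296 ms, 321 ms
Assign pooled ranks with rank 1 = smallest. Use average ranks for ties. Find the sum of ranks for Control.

Sorted (ascending): 296, 296, 321, 378, 378, 434
The 2 values of 296 occupy positions 1–2 → average rank (1+2)/2 = 1.5.
The 2 values of 378 occupy positions 4–5 → average rank (4+5)/2 = 4.5.
Control values → pooled ranks: 296→1.5, 378→4.5, 434→6
Rank sum = 1.5 + 4.5 + 6 = 12

12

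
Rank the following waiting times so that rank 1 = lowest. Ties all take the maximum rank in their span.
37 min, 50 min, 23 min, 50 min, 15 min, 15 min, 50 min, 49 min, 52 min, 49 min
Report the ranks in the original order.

4, 9, 3, 9, 2, 2, 9, 6, 10, 6

Sorted (ascending): 15, 15, 23, 37, 49, 49, 50, 50, 50, 52
The 2 values of 15 occupy positions 1–2 → each gets rank 2.
The 2 values of 49 occupy positions 5–6 → each gets rank 6.
The 3 values of 50 occupy positions 7–9 → each gets rank 9.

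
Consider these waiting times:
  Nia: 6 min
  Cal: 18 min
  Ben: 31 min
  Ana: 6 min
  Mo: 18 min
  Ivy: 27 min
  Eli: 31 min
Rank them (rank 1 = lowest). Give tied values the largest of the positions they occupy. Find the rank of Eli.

Sorted (ascending): 6, 6, 18, 18, 27, 31, 31
The 2 values of 6 occupy positions 1–2 → each gets rank 2.
The 2 values of 18 occupy positions 3–4 → each gets rank 4.
The 2 values of 31 occupy positions 6–7 → each gets rank 7.
Eli has value 31 min → rank 7.

7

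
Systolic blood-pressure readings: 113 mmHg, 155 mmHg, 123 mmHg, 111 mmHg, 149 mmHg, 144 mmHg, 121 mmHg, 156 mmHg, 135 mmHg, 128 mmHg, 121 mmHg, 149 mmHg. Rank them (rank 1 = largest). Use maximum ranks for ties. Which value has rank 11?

113

Sorted (descending): 156, 155, 149, 149, 144, 135, 128, 123, 121, 121, 113, 111
The 2 values of 149 occupy positions 3–4 → each gets rank 4.
The 2 values of 121 occupy positions 9–10 → each gets rank 10.
Rank 11 → value 113.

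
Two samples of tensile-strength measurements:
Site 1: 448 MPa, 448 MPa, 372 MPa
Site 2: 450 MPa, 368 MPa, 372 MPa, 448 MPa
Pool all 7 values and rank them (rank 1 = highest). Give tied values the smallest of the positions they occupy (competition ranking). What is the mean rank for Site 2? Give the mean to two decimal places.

3.75

Sorted (descending): 450, 448, 448, 448, 372, 372, 368
The 3 values of 448 occupy positions 2–4 → each gets rank 2.
The 2 values of 372 occupy positions 5–6 → each gets rank 5.
Site 2 values → pooled ranks: 450→1, 368→7, 372→5, 448→2
Mean rank = (1 + 7 + 5 + 2) / 4 = 3.75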